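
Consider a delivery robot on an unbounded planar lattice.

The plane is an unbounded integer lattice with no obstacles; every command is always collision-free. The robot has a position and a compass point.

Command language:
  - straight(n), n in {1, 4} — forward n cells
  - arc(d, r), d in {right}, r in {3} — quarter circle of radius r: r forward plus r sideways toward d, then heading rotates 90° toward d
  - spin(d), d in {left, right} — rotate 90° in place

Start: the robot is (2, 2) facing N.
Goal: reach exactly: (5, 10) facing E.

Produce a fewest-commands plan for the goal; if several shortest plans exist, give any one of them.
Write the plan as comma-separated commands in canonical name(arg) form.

begin: (2, 2) facing N
[1] after straight(4): (2, 6) facing N
[2] after straight(1): (2, 7) facing N
[3] after arc(right, 3): (5, 10) facing E
no 2-step plan works, so 3 is optimal.

straight(4), straight(1), arc(right, 3)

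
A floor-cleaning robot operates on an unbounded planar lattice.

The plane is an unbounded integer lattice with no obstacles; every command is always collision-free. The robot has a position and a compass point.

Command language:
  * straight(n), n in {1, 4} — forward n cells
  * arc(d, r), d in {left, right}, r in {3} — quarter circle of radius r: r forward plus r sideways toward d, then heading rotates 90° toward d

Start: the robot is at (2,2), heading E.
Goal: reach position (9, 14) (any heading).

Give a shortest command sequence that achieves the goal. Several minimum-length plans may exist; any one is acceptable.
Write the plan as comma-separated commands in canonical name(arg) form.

arc(left, 3), arc(right, 3), straight(1), arc(left, 3), arc(left, 3)

begin: at (2,2), heading E
[1] after arc(left, 3): at (5,5), heading N
[2] after arc(right, 3): at (8,8), heading E
[3] after straight(1): at (9,8), heading E
[4] after arc(left, 3): at (12,11), heading N
[5] after arc(left, 3): at (9,14), heading W
minimal: 5 command(s), checked below 5.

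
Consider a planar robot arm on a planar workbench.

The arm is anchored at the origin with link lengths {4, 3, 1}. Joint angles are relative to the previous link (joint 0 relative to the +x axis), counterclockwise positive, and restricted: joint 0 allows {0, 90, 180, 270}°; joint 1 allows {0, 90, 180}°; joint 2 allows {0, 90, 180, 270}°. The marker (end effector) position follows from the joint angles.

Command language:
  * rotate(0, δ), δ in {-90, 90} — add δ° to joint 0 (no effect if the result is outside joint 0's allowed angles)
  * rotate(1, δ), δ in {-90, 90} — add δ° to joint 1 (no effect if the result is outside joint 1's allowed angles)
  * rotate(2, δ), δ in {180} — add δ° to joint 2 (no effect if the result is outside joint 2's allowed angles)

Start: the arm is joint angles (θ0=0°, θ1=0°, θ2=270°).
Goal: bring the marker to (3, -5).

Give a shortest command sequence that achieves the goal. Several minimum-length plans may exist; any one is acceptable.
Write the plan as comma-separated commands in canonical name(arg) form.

rotate(1, 90), rotate(0, -90)

initial: joint angles (θ0=0°, θ1=0°, θ2=270°)
1. rotate(1, 90) → joint angles (θ0=0°, θ1=90°, θ2=270°)
2. rotate(0, -90) → joint angles (θ0=270°, θ1=90°, θ2=270°)
nothing shorter than 2 reaches the goal.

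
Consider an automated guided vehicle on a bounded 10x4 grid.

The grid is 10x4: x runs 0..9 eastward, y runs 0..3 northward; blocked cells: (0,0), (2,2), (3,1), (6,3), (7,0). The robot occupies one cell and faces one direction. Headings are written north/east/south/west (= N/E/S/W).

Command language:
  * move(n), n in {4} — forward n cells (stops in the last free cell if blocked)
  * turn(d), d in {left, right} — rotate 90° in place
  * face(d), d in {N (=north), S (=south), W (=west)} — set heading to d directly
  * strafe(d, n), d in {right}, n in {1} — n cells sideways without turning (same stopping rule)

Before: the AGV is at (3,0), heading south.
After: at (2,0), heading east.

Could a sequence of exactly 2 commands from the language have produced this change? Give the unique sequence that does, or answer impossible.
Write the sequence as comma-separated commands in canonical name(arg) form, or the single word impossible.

strafe(right, 1), turn(left)

key: running turn(left) before strafe(right, 1) would end elsewhere — order is forced
initial: at (3,0), heading south
step 1 (strafe(right, 1)): at (2,0), heading south
step 2 (turn(left)): at (2,0), heading east
all 49 alternatives checked — unique.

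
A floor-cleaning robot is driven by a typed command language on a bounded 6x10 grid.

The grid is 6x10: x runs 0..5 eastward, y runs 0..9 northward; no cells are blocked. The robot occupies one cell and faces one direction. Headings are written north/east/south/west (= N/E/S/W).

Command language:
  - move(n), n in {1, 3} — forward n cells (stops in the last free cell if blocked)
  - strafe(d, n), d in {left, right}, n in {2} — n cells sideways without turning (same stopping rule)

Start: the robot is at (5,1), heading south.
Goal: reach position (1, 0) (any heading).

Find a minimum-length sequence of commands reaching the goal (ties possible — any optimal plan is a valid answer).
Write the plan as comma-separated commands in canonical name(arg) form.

strafe(right, 2), strafe(right, 2), move(3)

from: at (5,1), heading south
t=1 strafe(right, 2) ⇒ at (3,1), heading south
t=2 strafe(right, 2) ⇒ at (1,1), heading south
t=3 move(3) ⇒ at (1,0), heading south
nothing shorter than 3 reaches the goal.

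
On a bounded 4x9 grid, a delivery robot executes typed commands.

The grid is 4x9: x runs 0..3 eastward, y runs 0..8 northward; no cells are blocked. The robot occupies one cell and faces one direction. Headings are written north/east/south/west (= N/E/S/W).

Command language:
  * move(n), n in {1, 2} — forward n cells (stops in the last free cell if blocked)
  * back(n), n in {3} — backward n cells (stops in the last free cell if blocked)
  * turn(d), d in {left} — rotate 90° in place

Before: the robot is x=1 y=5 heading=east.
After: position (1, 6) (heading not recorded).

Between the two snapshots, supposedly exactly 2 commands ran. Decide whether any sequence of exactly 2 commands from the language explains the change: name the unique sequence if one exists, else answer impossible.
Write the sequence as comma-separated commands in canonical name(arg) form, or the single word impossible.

key: running move(1) before turn(left) would end elsewhere — order is forced
t0: x=1 y=5 heading=east
[1] after turn(left): x=1 y=5 heading=north
[2] after move(1): x=1 y=6 heading=north
no rival 2-sequence matches.

turn(left), move(1)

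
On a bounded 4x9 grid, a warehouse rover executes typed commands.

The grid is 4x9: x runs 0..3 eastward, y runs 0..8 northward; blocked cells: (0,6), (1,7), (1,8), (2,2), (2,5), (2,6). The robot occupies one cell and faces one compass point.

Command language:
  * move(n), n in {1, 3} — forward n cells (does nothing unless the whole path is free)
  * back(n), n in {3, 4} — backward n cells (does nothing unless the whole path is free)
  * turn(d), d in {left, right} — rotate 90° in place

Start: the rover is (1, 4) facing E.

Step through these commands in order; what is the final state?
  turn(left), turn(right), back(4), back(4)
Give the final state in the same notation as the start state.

t0: (1, 4) facing E
1. turn(left) → (1, 4) facing N
2. turn(right) → (1, 4) facing E
3. back(4) → (1, 4) facing E
4. back(4) → (1, 4) facing E

(1, 4) facing E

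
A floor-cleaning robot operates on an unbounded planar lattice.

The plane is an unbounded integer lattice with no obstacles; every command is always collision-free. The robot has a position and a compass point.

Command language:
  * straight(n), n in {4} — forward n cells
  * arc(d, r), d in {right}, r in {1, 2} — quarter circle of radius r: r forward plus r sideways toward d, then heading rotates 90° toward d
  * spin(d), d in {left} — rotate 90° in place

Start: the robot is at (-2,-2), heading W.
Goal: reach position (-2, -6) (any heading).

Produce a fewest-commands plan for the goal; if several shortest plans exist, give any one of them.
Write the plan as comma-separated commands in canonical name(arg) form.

initial: at (-2,-2), heading W
1. spin(left) → at (-2,-2), heading S
2. straight(4) → at (-2,-6), heading S
no 1-step plan works, so 2 is optimal.

spin(left), straight(4)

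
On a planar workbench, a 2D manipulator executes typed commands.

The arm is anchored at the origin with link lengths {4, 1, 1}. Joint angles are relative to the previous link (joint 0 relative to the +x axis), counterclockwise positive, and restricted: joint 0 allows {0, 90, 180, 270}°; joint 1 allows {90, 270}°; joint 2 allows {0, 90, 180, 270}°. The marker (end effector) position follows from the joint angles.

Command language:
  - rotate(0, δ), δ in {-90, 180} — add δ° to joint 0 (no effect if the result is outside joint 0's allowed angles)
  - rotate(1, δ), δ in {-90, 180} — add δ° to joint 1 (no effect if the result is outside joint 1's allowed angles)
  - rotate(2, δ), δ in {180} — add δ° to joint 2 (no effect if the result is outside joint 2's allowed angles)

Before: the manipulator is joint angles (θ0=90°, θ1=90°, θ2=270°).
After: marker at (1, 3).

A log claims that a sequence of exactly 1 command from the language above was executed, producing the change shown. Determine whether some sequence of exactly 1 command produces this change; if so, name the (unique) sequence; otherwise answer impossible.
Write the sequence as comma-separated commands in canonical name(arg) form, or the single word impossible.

rotate(1, 180)

t0: joint angles (θ0=90°, θ1=90°, θ2=270°)
t=1 rotate(1, 180) ⇒ joint angles (θ0=90°, θ1=270°, θ2=270°)
no rival 1-sequence matches.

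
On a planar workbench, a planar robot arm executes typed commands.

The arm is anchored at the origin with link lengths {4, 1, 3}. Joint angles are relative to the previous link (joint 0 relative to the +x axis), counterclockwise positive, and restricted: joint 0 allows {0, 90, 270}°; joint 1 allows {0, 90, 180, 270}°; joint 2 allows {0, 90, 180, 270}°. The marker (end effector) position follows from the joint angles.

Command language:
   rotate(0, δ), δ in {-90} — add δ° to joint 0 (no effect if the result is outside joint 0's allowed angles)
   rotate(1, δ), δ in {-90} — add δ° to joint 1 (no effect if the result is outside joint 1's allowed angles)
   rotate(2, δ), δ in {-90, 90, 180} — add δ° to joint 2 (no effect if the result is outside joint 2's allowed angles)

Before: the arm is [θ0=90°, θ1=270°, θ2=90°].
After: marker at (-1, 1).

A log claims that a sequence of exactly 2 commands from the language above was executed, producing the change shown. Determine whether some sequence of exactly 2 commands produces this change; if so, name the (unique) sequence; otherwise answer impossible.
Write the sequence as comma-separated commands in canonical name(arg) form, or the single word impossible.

t0: [θ0=90°, θ1=270°, θ2=90°]
t=1 rotate(1, -90) ⇒ [θ0=90°, θ1=180°, θ2=90°]
t=2 rotate(1, -90) ⇒ [θ0=90°, θ1=90°, θ2=90°]
all 25 alternatives checked — unique.

rotate(1, -90), rotate(1, -90)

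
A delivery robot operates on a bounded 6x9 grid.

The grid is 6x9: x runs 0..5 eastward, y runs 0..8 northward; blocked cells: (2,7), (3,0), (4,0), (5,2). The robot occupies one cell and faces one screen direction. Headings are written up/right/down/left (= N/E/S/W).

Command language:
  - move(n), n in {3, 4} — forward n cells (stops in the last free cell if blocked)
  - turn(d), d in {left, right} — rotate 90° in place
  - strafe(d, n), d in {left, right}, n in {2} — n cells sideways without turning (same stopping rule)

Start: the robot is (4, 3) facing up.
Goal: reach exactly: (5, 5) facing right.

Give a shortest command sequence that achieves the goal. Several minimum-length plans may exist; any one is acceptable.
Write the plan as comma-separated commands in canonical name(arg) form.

turn(right), move(4), strafe(left, 2)

start: (4, 3) facing up
[1] after turn(right): (4, 3) facing right
[2] after move(4): (5, 3) facing right
[3] after strafe(left, 2): (5, 5) facing right
minimal: 3 command(s), checked below 3.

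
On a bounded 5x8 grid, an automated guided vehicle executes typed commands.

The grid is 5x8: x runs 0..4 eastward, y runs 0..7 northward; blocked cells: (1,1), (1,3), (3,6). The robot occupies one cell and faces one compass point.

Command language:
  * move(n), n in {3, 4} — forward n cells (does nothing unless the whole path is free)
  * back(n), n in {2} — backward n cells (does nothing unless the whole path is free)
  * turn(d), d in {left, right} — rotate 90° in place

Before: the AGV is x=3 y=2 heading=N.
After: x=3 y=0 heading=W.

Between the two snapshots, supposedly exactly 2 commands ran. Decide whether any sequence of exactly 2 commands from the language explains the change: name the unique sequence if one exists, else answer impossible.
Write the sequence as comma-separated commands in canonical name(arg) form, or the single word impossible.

key: cell and facing (now W) both changed — the 2 commands mix motion and turning
t0: x=3 y=2 heading=N
t=1 back(2) ⇒ x=3 y=0 heading=N
t=2 turn(left) ⇒ x=3 y=0 heading=W
uniquely the one of 25 2-step routes that fits.

back(2), turn(left)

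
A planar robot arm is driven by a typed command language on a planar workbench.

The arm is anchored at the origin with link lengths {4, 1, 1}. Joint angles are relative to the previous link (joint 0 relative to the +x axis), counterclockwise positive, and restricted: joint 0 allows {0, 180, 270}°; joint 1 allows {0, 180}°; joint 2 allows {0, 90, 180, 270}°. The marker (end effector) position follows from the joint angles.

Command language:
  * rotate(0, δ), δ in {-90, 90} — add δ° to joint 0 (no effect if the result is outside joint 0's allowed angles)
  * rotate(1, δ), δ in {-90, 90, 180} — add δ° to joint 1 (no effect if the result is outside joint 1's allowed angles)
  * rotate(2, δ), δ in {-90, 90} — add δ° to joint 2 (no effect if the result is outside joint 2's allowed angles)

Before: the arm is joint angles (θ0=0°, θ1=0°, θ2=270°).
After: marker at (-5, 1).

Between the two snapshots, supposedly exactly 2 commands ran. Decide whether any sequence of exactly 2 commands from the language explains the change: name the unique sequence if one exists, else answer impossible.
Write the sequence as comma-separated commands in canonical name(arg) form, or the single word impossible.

start: joint angles (θ0=0°, θ1=0°, θ2=270°)
[1] after rotate(0, -90): joint angles (θ0=270°, θ1=0°, θ2=270°)
[2] after rotate(0, -90): joint angles (θ0=180°, θ1=0°, θ2=270°)
no rival 2-sequence matches.

rotate(0, -90), rotate(0, -90)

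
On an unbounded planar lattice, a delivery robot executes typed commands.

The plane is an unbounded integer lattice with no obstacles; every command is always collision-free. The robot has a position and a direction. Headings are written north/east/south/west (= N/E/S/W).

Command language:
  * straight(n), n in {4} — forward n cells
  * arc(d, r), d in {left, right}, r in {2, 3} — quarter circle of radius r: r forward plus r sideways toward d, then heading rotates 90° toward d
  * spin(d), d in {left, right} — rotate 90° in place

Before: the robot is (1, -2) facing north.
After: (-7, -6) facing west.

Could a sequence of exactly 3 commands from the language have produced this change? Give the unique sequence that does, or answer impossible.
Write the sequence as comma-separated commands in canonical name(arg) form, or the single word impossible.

arc(left, 2), arc(left, 3), arc(right, 3)

key: cell and facing (now W) both changed — the 3 commands mix motion and turning
start: (1, -2) facing north
t=1 arc(left, 2) ⇒ (-1, 0) facing west
t=2 arc(left, 3) ⇒ (-4, -3) facing south
t=3 arc(right, 3) ⇒ (-7, -6) facing west
uniquely the one of 343 3-step routes that fits.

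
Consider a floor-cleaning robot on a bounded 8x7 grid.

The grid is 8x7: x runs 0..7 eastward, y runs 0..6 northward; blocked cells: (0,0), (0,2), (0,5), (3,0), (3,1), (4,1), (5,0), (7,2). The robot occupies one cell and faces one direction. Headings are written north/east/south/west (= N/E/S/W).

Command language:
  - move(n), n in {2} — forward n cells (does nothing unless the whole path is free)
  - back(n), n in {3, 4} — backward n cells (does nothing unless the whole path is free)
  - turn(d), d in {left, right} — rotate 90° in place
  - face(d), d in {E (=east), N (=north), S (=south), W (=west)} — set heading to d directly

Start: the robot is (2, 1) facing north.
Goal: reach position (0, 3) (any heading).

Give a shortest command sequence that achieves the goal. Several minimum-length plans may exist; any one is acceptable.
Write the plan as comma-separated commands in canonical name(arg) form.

t0: (2, 1) facing north
[1] after move(2): (2, 3) facing north
[2] after turn(left): (2, 3) facing west
[3] after move(2): (0, 3) facing west
no 2-step plan works, so 3 is optimal.

move(2), turn(left), move(2)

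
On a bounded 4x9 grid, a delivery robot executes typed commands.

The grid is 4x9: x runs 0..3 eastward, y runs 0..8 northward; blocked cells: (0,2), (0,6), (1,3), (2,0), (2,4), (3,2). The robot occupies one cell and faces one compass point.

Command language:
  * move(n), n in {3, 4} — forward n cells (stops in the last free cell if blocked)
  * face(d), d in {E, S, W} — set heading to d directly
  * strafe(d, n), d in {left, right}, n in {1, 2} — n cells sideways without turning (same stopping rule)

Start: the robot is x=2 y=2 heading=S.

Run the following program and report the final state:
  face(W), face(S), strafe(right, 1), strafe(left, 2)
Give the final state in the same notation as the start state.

x=2 y=2 heading=S

initial: x=2 y=2 heading=S
[1] after face(W): x=2 y=2 heading=W
[2] after face(S): x=2 y=2 heading=S
[3] after strafe(right, 1): x=1 y=2 heading=S
[4] after strafe(left, 2): x=2 y=2 heading=S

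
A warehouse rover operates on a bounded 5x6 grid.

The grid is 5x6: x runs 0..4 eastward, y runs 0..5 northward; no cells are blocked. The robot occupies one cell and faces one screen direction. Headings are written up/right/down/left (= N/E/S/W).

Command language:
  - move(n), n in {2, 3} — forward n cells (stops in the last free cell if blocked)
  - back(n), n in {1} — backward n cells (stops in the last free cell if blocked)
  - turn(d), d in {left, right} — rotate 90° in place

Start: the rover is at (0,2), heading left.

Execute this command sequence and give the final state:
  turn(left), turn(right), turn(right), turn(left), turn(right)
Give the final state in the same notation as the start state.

at (0,2), heading up

from: at (0,2), heading left
1. turn(left) → at (0,2), heading down
2. turn(right) → at (0,2), heading left
3. turn(right) → at (0,2), heading up
4. turn(left) → at (0,2), heading left
5. turn(right) → at (0,2), heading up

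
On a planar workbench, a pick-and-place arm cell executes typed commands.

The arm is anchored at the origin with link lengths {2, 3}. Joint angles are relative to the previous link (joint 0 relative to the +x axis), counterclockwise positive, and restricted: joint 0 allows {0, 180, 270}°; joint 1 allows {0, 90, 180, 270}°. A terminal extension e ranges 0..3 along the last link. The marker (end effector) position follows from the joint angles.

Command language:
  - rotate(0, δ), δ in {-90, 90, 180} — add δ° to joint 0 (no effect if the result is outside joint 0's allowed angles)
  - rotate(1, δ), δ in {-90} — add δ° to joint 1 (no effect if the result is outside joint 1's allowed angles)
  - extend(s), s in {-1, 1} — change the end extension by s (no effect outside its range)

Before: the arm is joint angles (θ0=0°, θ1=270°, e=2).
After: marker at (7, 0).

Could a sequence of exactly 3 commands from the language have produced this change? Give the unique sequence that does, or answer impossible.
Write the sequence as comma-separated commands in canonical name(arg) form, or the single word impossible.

from: joint angles (θ0=0°, θ1=270°, e=2)
1. rotate(1, -90) → joint angles (θ0=0°, θ1=180°, e=2)
2. rotate(1, -90) → joint angles (θ0=0°, θ1=90°, e=2)
3. rotate(1, -90) → joint angles (θ0=0°, θ1=0°, e=2)
no rival 3-sequence matches.

rotate(1, -90), rotate(1, -90), rotate(1, -90)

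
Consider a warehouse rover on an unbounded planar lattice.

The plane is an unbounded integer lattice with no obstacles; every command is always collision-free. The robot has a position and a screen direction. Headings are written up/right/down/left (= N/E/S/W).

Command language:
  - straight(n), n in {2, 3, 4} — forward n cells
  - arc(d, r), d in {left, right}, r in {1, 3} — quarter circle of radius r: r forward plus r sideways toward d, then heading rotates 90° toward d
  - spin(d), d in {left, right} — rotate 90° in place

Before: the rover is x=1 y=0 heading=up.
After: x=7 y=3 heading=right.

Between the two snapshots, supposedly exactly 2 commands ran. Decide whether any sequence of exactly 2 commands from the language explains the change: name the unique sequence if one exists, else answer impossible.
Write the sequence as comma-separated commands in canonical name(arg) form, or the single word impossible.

arc(right, 3), straight(3)

key: position moved to (7,3) AND the heading swung to E — translation plus rotation needed
initial: x=1 y=0 heading=up
t=1 arc(right, 3) ⇒ x=4 y=3 heading=right
t=2 straight(3) ⇒ x=7 y=3 heading=right
no other 2-command option fits: unique.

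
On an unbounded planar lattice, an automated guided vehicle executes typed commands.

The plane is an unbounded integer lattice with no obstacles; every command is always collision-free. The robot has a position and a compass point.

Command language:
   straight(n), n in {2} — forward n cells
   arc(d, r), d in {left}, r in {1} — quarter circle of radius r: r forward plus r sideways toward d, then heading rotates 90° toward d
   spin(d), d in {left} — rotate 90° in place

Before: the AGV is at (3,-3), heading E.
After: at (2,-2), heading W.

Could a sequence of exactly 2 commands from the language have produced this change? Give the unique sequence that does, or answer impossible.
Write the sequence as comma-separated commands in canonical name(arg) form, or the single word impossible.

spin(left), arc(left, 1)

key: running arc(left, 1) before spin(left) would end elsewhere — order is forced
initial: at (3,-3), heading E
t=1 spin(left) ⇒ at (3,-3), heading N
t=2 arc(left, 1) ⇒ at (2,-2), heading W
no other 2-command option fits: unique.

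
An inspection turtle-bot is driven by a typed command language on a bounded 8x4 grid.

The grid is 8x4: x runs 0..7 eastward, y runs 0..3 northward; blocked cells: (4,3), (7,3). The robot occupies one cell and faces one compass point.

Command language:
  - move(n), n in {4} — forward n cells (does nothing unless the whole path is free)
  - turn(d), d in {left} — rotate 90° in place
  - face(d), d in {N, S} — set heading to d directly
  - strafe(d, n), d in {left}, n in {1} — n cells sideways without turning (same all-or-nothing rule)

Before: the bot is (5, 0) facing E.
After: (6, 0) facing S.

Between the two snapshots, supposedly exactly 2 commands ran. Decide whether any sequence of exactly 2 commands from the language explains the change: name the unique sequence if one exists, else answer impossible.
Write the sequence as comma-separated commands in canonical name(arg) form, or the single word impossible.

key: position moved to (6,0) AND the heading swung to S — translation plus rotation needed
t0: (5, 0) facing E
1. face(S) → (5, 0) facing S
2. strafe(left, 1) → (6, 0) facing S
no other 2-command option fits: unique.

face(S), strafe(left, 1)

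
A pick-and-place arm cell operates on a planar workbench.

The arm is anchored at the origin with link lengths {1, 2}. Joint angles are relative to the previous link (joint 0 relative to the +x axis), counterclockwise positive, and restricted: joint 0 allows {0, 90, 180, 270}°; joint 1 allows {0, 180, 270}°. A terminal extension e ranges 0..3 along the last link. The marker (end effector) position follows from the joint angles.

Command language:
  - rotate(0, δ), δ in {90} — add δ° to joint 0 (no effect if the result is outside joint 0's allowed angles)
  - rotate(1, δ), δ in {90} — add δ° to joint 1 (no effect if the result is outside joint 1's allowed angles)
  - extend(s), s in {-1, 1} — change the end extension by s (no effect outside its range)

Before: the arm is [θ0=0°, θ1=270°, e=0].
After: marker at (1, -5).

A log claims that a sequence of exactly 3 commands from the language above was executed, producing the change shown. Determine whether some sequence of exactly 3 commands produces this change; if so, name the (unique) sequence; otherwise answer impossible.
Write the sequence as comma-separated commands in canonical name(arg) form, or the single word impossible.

extend(1), extend(1), extend(1)

t0: [θ0=0°, θ1=270°, e=0]
step 1 (extend(1)): [θ0=0°, θ1=270°, e=1]
step 2 (extend(1)): [θ0=0°, θ1=270°, e=2]
step 3 (extend(1)): [θ0=0°, θ1=270°, e=3]
uniquely the one of 64 3-step routes that fits.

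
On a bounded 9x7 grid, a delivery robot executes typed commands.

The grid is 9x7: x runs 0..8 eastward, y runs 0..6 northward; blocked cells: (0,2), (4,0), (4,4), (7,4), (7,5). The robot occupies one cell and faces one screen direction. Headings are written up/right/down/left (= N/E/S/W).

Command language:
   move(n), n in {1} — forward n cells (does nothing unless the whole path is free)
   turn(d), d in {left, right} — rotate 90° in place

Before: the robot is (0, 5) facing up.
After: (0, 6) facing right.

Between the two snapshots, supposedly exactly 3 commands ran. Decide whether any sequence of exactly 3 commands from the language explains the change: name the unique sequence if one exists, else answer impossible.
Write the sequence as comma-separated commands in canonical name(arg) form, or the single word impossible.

key: position moved to (0,6) AND the heading swung to E — translation plus rotation needed
t0: (0, 5) facing up
t=1 move(1) ⇒ (0, 6) facing up
t=2 move(1) ⇒ (0, 6) facing up
t=3 turn(right) ⇒ (0, 6) facing right
no other 3-command option fits: unique.

move(1), move(1), turn(right)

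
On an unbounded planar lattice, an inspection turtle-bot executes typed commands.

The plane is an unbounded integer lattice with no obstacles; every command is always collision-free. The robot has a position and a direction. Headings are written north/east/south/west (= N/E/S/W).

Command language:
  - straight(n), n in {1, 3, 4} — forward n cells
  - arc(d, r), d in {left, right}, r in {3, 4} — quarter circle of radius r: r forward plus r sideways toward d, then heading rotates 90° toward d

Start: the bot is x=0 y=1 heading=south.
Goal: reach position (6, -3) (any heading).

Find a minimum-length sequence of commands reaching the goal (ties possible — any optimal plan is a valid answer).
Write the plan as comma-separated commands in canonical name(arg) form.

start: x=0 y=1 heading=south
1. straight(1) → x=0 y=0 heading=south
2. arc(left, 3) → x=3 y=-3 heading=east
3. straight(3) → x=6 y=-3 heading=east
minimal: 3 command(s), checked below 3.

straight(1), arc(left, 3), straight(3)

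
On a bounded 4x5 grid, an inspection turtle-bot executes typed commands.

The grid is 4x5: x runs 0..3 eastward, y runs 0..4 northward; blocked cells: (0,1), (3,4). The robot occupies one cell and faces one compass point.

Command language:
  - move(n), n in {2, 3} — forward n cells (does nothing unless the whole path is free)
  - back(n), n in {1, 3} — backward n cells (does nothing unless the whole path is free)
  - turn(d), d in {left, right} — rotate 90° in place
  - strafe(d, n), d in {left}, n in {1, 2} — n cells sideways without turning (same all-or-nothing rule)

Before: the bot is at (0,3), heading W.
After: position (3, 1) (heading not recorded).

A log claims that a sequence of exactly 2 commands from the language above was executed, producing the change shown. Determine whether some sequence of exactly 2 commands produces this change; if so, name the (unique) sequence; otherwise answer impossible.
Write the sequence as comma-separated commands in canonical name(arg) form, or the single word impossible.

back(3), strafe(left, 2)

key: running strafe(left, 2) before back(3) would end elsewhere — order is forced
begin: at (0,3), heading W
[1] after back(3): at (3,3), heading W
[2] after strafe(left, 2): at (3,1), heading W
all 64 alternatives checked — unique.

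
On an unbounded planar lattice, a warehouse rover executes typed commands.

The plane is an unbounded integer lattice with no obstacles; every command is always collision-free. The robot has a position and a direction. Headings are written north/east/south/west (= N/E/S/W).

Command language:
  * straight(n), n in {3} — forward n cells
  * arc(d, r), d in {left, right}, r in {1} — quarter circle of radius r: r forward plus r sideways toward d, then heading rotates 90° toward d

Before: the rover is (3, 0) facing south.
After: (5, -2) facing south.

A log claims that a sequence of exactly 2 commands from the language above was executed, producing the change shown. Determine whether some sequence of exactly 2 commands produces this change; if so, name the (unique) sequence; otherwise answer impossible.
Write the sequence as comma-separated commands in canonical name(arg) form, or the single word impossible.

arc(left, 1), arc(right, 1)

key: running arc(right, 1) before arc(left, 1) would end elsewhere — order is forced
begin: (3, 0) facing south
t=1 arc(left, 1) ⇒ (4, -1) facing east
t=2 arc(right, 1) ⇒ (5, -2) facing south
no other 2-command option fits: unique.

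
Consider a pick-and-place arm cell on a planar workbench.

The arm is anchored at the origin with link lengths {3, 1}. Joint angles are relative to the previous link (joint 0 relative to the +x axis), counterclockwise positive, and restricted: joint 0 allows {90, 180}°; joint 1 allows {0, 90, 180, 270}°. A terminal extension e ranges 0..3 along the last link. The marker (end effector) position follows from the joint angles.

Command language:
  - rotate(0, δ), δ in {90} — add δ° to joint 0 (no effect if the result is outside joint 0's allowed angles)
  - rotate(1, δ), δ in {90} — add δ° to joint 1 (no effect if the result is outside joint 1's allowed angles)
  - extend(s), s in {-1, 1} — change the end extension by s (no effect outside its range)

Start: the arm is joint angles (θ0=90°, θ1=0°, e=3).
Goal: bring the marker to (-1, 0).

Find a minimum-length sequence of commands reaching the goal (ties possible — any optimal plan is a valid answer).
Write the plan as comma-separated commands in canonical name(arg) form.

t0: joint angles (θ0=90°, θ1=0°, e=3)
step 1 (rotate(0, 90)): joint angles (θ0=180°, θ1=0°, e=3)
step 2 (rotate(1, 90)): joint angles (θ0=180°, θ1=90°, e=3)
step 3 (rotate(1, 90)): joint angles (θ0=180°, θ1=180°, e=3)
step 4 (extend(-1)): joint angles (θ0=180°, θ1=180°, e=2)
step 5 (extend(-1)): joint angles (θ0=180°, θ1=180°, e=1)
no 4-step plan works, so 5 is optimal.

rotate(0, 90), rotate(1, 90), rotate(1, 90), extend(-1), extend(-1)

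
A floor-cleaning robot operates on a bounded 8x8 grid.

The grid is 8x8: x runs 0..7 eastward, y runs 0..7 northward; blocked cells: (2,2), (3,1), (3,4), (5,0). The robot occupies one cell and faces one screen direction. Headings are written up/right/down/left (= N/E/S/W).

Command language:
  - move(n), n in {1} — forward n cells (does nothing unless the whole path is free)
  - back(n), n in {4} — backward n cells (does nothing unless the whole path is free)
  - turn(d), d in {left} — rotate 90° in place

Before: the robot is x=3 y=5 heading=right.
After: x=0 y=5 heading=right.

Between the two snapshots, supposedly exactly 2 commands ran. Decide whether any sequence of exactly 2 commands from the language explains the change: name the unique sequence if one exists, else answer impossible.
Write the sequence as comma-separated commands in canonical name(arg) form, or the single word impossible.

move(1), back(4)

key: order matters: swapping move(1) and back(4) lands elsewhere
begin: x=3 y=5 heading=right
1. move(1) → x=4 y=5 heading=right
2. back(4) → x=0 y=5 heading=right
no other 2-command option fits: unique.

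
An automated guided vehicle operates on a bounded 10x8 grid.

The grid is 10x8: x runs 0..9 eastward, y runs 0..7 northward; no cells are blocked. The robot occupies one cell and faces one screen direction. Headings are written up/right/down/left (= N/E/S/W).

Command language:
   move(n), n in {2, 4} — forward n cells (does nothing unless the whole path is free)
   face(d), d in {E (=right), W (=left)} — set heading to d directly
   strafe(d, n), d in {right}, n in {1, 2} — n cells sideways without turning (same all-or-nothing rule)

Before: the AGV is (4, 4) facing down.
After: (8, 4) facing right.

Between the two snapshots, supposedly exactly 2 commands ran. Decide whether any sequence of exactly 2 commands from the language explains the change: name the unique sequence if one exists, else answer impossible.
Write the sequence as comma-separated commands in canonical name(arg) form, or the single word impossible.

key: cell and facing (now E) both changed — the 2 commands mix motion and turning
start: (4, 4) facing down
1. face(E) → (4, 4) facing right
2. move(4) → (8, 4) facing right
no rival 2-sequence matches.

face(E), move(4)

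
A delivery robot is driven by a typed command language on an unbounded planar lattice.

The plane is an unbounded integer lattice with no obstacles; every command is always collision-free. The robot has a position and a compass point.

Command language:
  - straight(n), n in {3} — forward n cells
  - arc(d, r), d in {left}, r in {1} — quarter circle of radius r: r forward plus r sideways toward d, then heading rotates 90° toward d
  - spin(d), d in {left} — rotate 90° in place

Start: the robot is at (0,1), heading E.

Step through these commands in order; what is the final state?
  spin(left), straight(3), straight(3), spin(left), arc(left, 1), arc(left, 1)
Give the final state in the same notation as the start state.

initial: at (0,1), heading E
t=1 spin(left) ⇒ at (0,1), heading N
t=2 straight(3) ⇒ at (0,4), heading N
t=3 straight(3) ⇒ at (0,7), heading N
t=4 spin(left) ⇒ at (0,7), heading W
t=5 arc(left, 1) ⇒ at (-1,6), heading S
t=6 arc(left, 1) ⇒ at (0,5), heading E

at (0,5), heading E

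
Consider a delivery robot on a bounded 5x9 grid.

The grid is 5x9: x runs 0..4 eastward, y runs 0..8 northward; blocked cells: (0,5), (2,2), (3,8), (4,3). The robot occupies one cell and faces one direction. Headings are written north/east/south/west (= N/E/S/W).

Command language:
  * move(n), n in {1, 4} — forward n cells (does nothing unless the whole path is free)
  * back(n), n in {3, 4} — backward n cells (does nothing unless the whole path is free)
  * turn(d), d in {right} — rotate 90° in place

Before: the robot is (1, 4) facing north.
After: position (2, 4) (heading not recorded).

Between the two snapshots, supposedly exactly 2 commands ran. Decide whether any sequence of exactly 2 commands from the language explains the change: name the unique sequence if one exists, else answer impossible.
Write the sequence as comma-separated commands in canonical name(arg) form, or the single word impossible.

key: order matters: swapping turn(right) and move(1) lands elsewhere
t0: (1, 4) facing north
1. turn(right) → (1, 4) facing east
2. move(1) → (2, 4) facing east
uniquely the one of 25 2-step routes that fits.

turn(right), move(1)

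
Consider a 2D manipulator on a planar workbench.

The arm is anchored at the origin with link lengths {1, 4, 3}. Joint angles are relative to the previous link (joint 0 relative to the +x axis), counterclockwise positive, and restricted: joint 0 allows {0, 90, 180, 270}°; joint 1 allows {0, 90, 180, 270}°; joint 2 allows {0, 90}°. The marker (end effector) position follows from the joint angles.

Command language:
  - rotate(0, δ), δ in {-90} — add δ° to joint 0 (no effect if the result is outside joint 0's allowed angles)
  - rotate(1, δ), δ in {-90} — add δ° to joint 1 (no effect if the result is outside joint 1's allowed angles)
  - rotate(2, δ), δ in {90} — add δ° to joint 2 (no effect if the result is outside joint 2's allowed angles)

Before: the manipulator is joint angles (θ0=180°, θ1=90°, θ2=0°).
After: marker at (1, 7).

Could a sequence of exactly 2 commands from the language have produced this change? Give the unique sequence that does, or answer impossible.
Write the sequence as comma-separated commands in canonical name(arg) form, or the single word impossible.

initial: joint angles (θ0=180°, θ1=90°, θ2=0°)
step 1 (rotate(0, -90)): joint angles (θ0=90°, θ1=90°, θ2=0°)
step 2 (rotate(0, -90)): joint angles (θ0=0°, θ1=90°, θ2=0°)
no rival 2-sequence matches.

rotate(0, -90), rotate(0, -90)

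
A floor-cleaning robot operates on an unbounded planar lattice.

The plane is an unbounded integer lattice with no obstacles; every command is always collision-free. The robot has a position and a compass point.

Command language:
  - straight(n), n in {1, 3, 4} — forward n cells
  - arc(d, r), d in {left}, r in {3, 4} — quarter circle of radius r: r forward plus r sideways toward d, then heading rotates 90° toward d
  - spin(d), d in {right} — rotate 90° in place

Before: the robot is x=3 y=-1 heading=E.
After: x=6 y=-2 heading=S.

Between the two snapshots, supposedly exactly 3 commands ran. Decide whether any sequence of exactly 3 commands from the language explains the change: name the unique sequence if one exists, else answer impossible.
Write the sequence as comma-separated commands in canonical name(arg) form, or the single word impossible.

straight(3), spin(right), straight(1)

key: order matters: swapping straight(3) and straight(1) lands elsewhere
t0: x=3 y=-1 heading=E
1. straight(3) → x=6 y=-1 heading=E
2. spin(right) → x=6 y=-1 heading=S
3. straight(1) → x=6 y=-2 heading=S
no rival 3-sequence matches.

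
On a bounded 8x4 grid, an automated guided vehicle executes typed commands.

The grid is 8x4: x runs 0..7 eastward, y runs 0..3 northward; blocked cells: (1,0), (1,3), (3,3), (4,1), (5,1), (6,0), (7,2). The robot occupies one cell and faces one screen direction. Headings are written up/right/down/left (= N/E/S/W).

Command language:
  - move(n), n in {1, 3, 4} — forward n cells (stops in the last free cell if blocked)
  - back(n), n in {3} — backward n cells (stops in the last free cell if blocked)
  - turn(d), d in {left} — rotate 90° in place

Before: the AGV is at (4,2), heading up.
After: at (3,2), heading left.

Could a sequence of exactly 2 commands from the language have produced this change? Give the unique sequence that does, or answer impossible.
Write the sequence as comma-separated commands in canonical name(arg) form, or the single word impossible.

turn(left), move(1)

key: running move(1) before turn(left) would end elsewhere — order is forced
begin: at (4,2), heading up
step 1 (turn(left)): at (4,2), heading left
step 2 (move(1)): at (3,2), heading left
no rival 2-sequence matches.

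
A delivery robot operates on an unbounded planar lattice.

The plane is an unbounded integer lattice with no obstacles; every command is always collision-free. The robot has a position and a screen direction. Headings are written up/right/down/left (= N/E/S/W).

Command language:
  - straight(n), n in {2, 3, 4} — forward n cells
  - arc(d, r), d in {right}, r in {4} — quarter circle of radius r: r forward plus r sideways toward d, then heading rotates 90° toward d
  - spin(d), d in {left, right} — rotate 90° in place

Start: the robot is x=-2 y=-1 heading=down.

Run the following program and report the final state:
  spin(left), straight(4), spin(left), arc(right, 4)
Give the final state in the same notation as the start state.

t0: x=-2 y=-1 heading=down
[1] after spin(left): x=-2 y=-1 heading=right
[2] after straight(4): x=2 y=-1 heading=right
[3] after spin(left): x=2 y=-1 heading=up
[4] after arc(right, 4): x=6 y=3 heading=right

x=6 y=3 heading=right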